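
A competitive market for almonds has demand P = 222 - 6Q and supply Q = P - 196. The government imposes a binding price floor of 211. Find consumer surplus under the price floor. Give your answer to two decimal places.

Rewriting supply in inverse form: P = 196 + Q.
Free-market equilibrium: 222 - 6Q = 196 + Q gives Q* = 3.7143, P* = 199.7143.
At the floor price 211, quantity demanded is (222 - 211)/6 = 1.8333; demand is the short side, so Q = 1.8333 trades at P = 211.
CS is the triangle under demand above 211: (1/2)(1.8333)(222 - 211) = 10.0833.

10.08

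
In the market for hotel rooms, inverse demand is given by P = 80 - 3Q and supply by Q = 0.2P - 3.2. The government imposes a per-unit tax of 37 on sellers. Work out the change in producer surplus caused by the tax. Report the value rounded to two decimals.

Rewriting supply in inverse form: P = 16 + 5Q.
Pre-tax equilibrium: 80 - 3Q = 16 + 5Q gives Q* = 8, P* = 56.
With the tax, sellers need 37 more per unit: 80 - 3Q = 16 + 5Q + 37, so Q_t = 3.375. Buyers pay P_b = 69.875; sellers receive P_s = P_b - 37 = 32.875.
PS falls from (1/2)(8)(40) = 160 to (1/2)(3.375)(16.875) = 28.4766, a change of -131.5234.

-131.52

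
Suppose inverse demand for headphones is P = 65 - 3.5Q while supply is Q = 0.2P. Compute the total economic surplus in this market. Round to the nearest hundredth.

248.53

Rewriting supply in inverse form: P = 5Q.
Equilibrium: 65 - 3.5Q = 5Q, so Q* = 7.6471 and P* = 38.2353.
Total surplus is the full triangle between the curves from 0 to Q*: (1/2)(7.6471)(65 - 0) = 248.5294.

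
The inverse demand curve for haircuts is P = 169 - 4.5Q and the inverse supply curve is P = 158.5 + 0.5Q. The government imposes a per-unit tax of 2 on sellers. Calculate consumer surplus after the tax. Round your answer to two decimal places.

6.50

Pre-tax equilibrium: 169 - 4.5Q = 158.5 + 0.5Q gives Q* = 2.1, P* = 159.55.
With the tax, sellers need 2 more per unit: 169 - 4.5Q = 158.5 + 0.5Q + 2, so Q_t = 1.7. Buyers pay P_b = 161.35; sellers receive P_s = P_b - 2 = 159.35.
CS = (1/2)(Q_t)(169 - P_b) = (1/2)(1.7)(7.65) = 6.5025.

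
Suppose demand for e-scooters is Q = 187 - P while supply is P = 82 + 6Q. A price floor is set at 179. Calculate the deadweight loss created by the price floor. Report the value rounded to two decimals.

Rewriting demand in inverse form: P = 187 - Q.
Free-market equilibrium: 187 - Q = 82 + 6Q gives Q* = 15, P* = 172.
At P = 179, buyers demand (187 - 179)/1 = 8 while sellers would supply more, so the quantity traded is 8 at price 179.
The lost-trades triangle has base Q* - 8 = 7 and height equal to the gap between the curves at Q = 8, which is 179 - 130 = 49. DWL = (1/2)(7)(49) = 171.5.

171.50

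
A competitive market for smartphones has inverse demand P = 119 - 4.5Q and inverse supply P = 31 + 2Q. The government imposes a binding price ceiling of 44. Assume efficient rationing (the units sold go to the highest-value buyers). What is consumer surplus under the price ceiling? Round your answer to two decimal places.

392.44

Without the control, 119 - 4.5Q = 31 + 2Q so Q* = 13.5385 and P* = 58.0769.
At P = 44, sellers supply (44 - 31)/2 = 6.5 while buyers want more, so the quantity traded is 6.5 at price 44.
The demand price at Q = 6.5 is 89.75. CS is the trapezoid between demand and 44 over [0, 6.5]: (1/2)[(119 - 44) + (89.75 - 44)](6.5) = 392.4375.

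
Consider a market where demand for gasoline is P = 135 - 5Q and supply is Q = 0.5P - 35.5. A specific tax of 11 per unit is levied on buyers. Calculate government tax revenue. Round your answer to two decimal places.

Rewriting supply in inverse form: P = 71 + 2Q.
Without the tax, 135 - 5Q = 71 + 2Q so Q* = 9.1429 and P* = 89.2857.
With the tax, buyers' net willingness to pay falls by 11: (135 - 11) - 5Q = 71 + 2Q, so Q_t = 7.5714. Buyers pay P_b = 97.1429; sellers receive P_s = P_b - 11 = 86.1429.
Tax revenue = t x Q_t = 11 x 7.5714 = 83.2857.

83.29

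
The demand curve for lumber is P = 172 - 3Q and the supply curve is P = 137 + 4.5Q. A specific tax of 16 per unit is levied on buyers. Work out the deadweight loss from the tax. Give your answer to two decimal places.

Pre-tax equilibrium: 172 - 3Q = 137 + 4.5Q gives Q* = 4.6667, P* = 158.
A tax on buyers shifts demand down by 16: (172 - 16) - 3Q = 137 + 4.5Q, so Q_t = 2.5333. Buyers pay P_b = 164.4; sellers receive P_s = P_b - 16 = 148.4.
Deadweight loss is the triangle between the curves from Q_t to Q*: (1/2)(4.6667 - 2.5333)(16) = 17.0667.

17.07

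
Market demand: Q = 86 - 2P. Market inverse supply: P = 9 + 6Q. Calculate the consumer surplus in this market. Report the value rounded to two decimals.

Rewriting demand in inverse form: P = 43 - 0.5Q.
Set 43 - 0.5Q = 9 + 6Q, which gives 34 = 6.5Q, so Q* = 5.2308 and P* = 43 - 0.5(5.2308) = 40.3846.
CS is the area between the demand curve and P* from 0 to Q*: (1/2)(5.2308)(2.6154) = 6.8402.

6.84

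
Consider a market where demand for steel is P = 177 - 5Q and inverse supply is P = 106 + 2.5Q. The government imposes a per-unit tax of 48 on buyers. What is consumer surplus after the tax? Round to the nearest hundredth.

Pre-tax equilibrium: 177 - 5Q = 106 + 2.5Q gives Q* = 9.4667, P* = 129.6667.
A tax on buyers shifts demand down by 48: (177 - 48) - 5Q = 106 + 2.5Q, so Q_t = 3.0667. Buyers pay P_b = 161.6667; sellers receive P_s = P_b - 48 = 113.6667.
CS = (1/2)(Q_t)(177 - P_b) = (1/2)(3.0667)(15.3333) = 23.5111.

23.51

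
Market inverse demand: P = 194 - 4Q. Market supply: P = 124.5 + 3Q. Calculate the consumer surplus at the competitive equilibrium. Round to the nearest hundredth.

Set 194 - 4Q = 124.5 + 3Q, which gives 69.5 = 7Q, so Q* = 9.9286 and P* = 194 - 4(9.9286) = 154.2857.
The demand choke price is 194, so CS = (1/2)(Q*)(194 - P*) = (1/2)(9.9286)(39.7143) = 197.1531.

197.15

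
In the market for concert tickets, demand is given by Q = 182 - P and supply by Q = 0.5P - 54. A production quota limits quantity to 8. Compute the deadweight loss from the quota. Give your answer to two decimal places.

416.67

Rewriting demand in inverse form: P = 182 - Q.
Rewriting supply in inverse form: P = 108 + 2Q.
Unrestricted equilibrium: Q* = (182 - 108)/(1 + 2) = 24.6667.
At Q = 8 the demand price is 182 - (8) = 174 and the supply price is 108 + 2(8) = 124.
Deadweight loss is the triangle between the curves from 8 to 24.6667: (1/2)(174 - 124)(24.6667 - 8) = 416.6667.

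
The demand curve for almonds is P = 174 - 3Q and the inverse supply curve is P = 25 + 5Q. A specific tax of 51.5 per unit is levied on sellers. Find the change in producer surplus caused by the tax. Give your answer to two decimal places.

Without the tax, 174 - 3Q = 25 + 5Q so Q* = 18.625 and P* = 118.125.
With the tax, sellers need 51.5 more per unit: 174 - 3Q = 25 + 5Q + 51.5, so Q_t = 12.1875. Buyers pay P_b = 137.4375; sellers receive P_s = P_b - 51.5 = 85.9375.
PS falls from (1/2)(18.625)(93.125) = 867.2266 to (1/2)(12.1875)(60.9375) = 371.3379, a change of -495.8887.

-495.89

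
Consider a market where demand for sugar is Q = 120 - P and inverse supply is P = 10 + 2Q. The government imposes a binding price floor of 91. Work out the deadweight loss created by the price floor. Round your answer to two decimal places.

Rewriting demand in inverse form: P = 120 - Q.
Free-market equilibrium: 120 - Q = 10 + 2Q gives Q* = 36.6667, P* = 83.3333.
At the floor price 91, quantity demanded is (120 - 91)/1 = 29; demand is the short side, so Q = 29 trades at P = 91.
At Q = 29 the demand price is 91 and the supply price is 68. Deadweight loss is the triangle between the curves from 29 to 36.6667: (1/2)(91 - 68)(36.6667 - 29) = 88.1667.

88.17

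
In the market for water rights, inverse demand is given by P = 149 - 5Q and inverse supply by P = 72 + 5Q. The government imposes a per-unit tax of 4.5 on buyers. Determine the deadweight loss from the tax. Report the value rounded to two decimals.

Without the tax, 149 - 5Q = 72 + 5Q so Q* = 7.7 and P* = 110.5.
With the tax, buyers' net willingness to pay falls by 4.5: (149 - 4.5) - 5Q = 72 + 5Q, so Q_t = 7.25. Buyers pay P_b = 112.75; sellers receive P_s = P_b - 4.5 = 108.25.
Deadweight loss is the triangle between the curves from Q_t to Q*: (1/2)(7.7 - 7.25)(4.5) = 1.0125.

1.01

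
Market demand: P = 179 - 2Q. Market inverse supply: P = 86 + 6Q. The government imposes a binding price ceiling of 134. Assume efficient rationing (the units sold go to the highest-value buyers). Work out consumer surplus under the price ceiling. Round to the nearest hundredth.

296.00

Without the control, 179 - 2Q = 86 + 6Q so Q* = 11.625 and P* = 155.75.
At P = 134, sellers supply (134 - 86)/6 = 8 while buyers want more, so the quantity traded is 8 at price 134.
The demand price at Q = 8 is 163. CS is the trapezoid between demand and 134 over [0, 8]: (1/2)[(179 - 134) + (163 - 134)](8) = 296.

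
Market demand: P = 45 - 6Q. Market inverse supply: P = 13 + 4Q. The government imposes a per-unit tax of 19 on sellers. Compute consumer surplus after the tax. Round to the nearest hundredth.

Pre-tax equilibrium: 45 - 6Q = 13 + 4Q gives Q* = 3.2, P* = 25.8.
With the tax, sellers need 19 more per unit: 45 - 6Q = 13 + 4Q + 19, so Q_t = 1.3. Buyers pay P_b = 37.2; sellers receive P_s = P_b - 19 = 18.2.
CS = (1/2)(Q_t)(45 - P_b) = (1/2)(1.3)(7.8) = 5.07.

5.07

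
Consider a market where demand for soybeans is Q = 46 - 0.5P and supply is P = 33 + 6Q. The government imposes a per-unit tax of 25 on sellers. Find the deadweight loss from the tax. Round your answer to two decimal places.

39.06

Rewriting demand in inverse form: P = 92 - 2Q.
Pre-tax equilibrium: 92 - 2Q = 33 + 6Q gives Q* = 7.375, P* = 77.25.
With the tax, sellers need 25 more per unit: 92 - 2Q = 33 + 6Q + 25, so Q_t = 4.25. Buyers pay P_b = 83.5; sellers receive P_s = P_b - 25 = 58.5.
Deadweight loss is the triangle between the curves from Q_t to Q*: (1/2)(7.375 - 4.25)(25) = 39.0625.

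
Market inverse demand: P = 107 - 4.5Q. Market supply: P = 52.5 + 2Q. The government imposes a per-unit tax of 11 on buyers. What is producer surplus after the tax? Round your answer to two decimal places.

44.79

Without the tax, 107 - 4.5Q = 52.5 + 2Q so Q* = 8.3846 and P* = 69.2692.
With the tax, buyers' net willingness to pay falls by 11: (107 - 11) - 4.5Q = 52.5 + 2Q, so Q_t = 6.6923. Buyers pay P_b = 76.8846; sellers receive P_s = P_b - 11 = 65.8846.
Producer surplus is the triangle above supply below P_s: (1/2)(6.6923)(65.8846 - 52.5) = 44.787.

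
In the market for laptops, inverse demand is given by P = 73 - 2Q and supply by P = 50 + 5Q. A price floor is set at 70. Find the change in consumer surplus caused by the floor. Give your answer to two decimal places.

-8.55

Free-market equilibrium: 73 - 2Q = 50 + 5Q gives Q* = 3.2857, P* = 66.4286.
At the floor price 70, quantity demanded is (73 - 70)/2 = 1.5; demand is the short side, so Q = 1.5 trades at P = 70.
CS goes from (1/2)(3.2857)(6.5714) = 10.7959 to 2.25 (computed as (73 - 70)(1.5) - (1/2)(2)(1.5)^2), a change of -8.5459.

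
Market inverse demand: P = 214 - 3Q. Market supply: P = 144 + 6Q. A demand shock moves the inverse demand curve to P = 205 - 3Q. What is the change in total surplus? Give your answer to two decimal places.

Initial equilibrium: Q_0 = 7.7778, P_0 = 190.6667; CS_0 = (1/2)(7.7778)(23.3333) = 90.7407, PS_0 = (1/2)(7.7778)(46.6667) = 181.4815.
New equilibrium: 205 - 3Q = 144 + 6Q gives Q_1 = 6.7778, P_1 = 184.6667; CS_1 = 68.9074, PS_1 = 137.8148.
Change in total surplus = (68.9074 + 137.8148) - (90.7407 + 181.4815) = -65.5.

-65.50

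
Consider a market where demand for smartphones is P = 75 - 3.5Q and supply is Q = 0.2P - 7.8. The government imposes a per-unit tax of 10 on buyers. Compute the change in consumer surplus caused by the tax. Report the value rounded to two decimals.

-15.02

Rewriting supply in inverse form: P = 39 + 5Q.
Pre-tax equilibrium: 75 - 3.5Q = 39 + 5Q gives Q* = 4.2353, P* = 60.1765.
With the tax, buyers' net willingness to pay falls by 10: (75 - 10) - 3.5Q = 39 + 5Q, so Q_t = 3.0588. Buyers pay P_b = 64.2941; sellers receive P_s = P_b - 10 = 54.2941.
CS falls from (1/2)(4.2353)(14.8235) = 31.391 to (1/2)(3.0588)(10.7059) = 16.3737, a change of -15.0173.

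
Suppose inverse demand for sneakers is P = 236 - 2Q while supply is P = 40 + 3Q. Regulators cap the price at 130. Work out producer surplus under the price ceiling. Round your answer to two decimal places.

Without the control, 236 - 2Q = 40 + 3Q so Q* = 39.2 and P* = 157.6.
At P = 130, sellers supply (130 - 40)/3 = 30 while buyers want more, so the quantity traded is 30 at price 130.
PS is the triangle above supply below 130: (1/2)(30)(130 - 40) = 1350.

1350.00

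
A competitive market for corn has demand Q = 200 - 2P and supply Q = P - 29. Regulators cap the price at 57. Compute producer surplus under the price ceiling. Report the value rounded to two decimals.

Rewriting demand in inverse form: P = 100 - 0.5Q.
Rewriting supply in inverse form: P = 29 + Q.
Free-market equilibrium: 100 - 0.5Q = 29 + Q gives Q* = 47.3333, P* = 76.3333.
At the ceiling price 57, quantity supplied is (57 - 29)/1 = 28; supply is the short side, so Q = 28 trades at P = 57.
PS is the triangle above supply below 57: (1/2)(28)(57 - 29) = 392.

392.00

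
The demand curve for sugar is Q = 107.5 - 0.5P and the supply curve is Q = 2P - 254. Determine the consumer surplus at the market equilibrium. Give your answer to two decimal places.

1239.04

Rewriting demand in inverse form: P = 215 - 2Q.
Rewriting supply in inverse form: P = 127 + 0.5Q.
Equilibrium: 215 - 2Q = 127 + 0.5Q, so Q* = 35.2 and P* = 144.6.
Consumer surplus is the triangle under demand above P*: (1/2)(35.2)(215 - 144.6) = (1/2)(35.2)(70.4) = 1239.04.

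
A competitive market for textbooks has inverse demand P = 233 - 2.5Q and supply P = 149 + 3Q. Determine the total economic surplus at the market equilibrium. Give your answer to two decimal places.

641.45

Set 233 - 2.5Q = 149 + 3Q, which gives 84 = 5.5Q, so Q* = 15.2727 and P* = 233 - 2.5(15.2727) = 194.8182.
Total surplus is the full triangle between the curves from 0 to Q*: (1/2)(15.2727)(233 - 149) = 641.4545.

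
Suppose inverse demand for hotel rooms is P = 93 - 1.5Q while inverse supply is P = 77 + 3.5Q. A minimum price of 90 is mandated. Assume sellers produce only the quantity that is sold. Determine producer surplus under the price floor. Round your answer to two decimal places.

19.00

Free-market equilibrium: 93 - 1.5Q = 77 + 3.5Q gives Q* = 3.2, P* = 88.2.
At the floor price 90, quantity demanded is (93 - 90)/1.5 = 2; demand is the short side, so Q = 2 trades at P = 90.
The supply price at Q = 2 is 84. PS is the trapezoid between 90 and supply over [0, 2]: (1/2)[(90 - 77) + (90 - 84)](2) = 19.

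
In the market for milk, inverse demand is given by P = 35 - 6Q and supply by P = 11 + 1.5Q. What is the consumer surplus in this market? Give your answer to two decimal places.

Set 35 - 6Q = 11 + 1.5Q, which gives 24 = 7.5Q, so Q* = 3.2 and P* = 35 - 6(3.2) = 15.8.
The demand choke price is 35, so CS = (1/2)(Q*)(35 - P*) = (1/2)(3.2)(19.2) = 30.72.

30.72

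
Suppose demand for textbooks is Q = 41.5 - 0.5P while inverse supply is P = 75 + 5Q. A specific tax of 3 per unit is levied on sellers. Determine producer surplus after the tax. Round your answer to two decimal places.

1.28

Rewriting demand in inverse form: P = 83 - 2Q.
Without the tax, 83 - 2Q = 75 + 5Q so Q* = 1.1429 and P* = 80.7143.
With the tax, sellers need 3 more per unit: 83 - 2Q = 75 + 5Q + 3, so Q_t = 0.7143. Buyers pay P_b = 81.5714; sellers receive P_s = P_b - 3 = 78.5714.
PS = (1/2)(Q_t)(P_s - 75) = (1/2)(0.7143)(3.5714) = 1.2755.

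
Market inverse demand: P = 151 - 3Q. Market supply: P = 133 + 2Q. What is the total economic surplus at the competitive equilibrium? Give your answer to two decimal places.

32.40

Equilibrium: 151 - 3Q = 133 + 2Q, so Q* = 3.6 and P* = 140.2.
CS = (1/2)(3.6)(10.8) = 19.44 and PS = (1/2)(3.6)(7.2) = 12.96, so total surplus = 32.4.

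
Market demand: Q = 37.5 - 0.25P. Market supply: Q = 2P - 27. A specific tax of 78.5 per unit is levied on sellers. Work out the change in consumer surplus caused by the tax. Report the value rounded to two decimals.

Rewriting demand in inverse form: P = 150 - 4Q.
Rewriting supply in inverse form: P = 13.5 + 0.5Q.
Without the tax, 150 - 4Q = 13.5 + 0.5Q so Q* = 30.3333 and P* = 28.6667.
A tax on sellers shifts supply up by 78.5: 150 - 4Q = 13.5 + 0.5Q + 78.5, so Q_t = 12.8889. Buyers pay P_b = 98.4444; sellers receive P_s = P_b - 78.5 = 19.9444.
CS falls from (1/2)(30.3333)(121.3333) = 1840.2222 to (1/2)(12.8889)(51.5556) = 332.2469, a change of -1507.9753.

-1507.98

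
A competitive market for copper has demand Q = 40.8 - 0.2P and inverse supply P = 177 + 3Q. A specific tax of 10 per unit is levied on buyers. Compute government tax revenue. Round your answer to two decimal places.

21.25

Rewriting demand in inverse form: P = 204 - 5Q.
Without the tax, 204 - 5Q = 177 + 3Q so Q* = 3.375 and P* = 187.125.
A tax on buyers shifts demand down by 10: (204 - 10) - 5Q = 177 + 3Q, so Q_t = 2.125. Buyers pay P_b = 193.375; sellers receive P_s = P_b - 10 = 183.375.
Tax revenue = t x Q_t = 10 x 2.125 = 21.25.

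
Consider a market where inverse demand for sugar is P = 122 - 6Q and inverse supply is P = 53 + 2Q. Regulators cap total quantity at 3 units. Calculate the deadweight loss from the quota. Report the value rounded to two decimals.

Without the quota, 122 - 6Q = 53 + 2Q gives Q* = 8.625.
At Q = 3 the demand price is 122 - 6(3) = 104 and the supply price is 53 + 2(3) = 59.
DWL = (1/2)(gap between curves at 3) x (Q* - 3) = (1/2)(45)(5.625) = 126.5625.

126.56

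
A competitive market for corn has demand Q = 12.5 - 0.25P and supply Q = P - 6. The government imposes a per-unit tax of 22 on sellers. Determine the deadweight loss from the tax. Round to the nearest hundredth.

48.40

Rewriting demand in inverse form: P = 50 - 4Q.
Rewriting supply in inverse form: P = 6 + Q.
Pre-tax equilibrium: 50 - 4Q = 6 + Q gives Q* = 8.8, P* = 14.8.
With the tax, sellers need 22 more per unit: 50 - 4Q = 6 + Q + 22, so Q_t = 4.4. Buyers pay P_b = 32.4; sellers receive P_s = P_b - 22 = 10.4.
The welfare triangle lost has base Q* - Q_t = 4.4 and height t = 22, so DWL = (1/2)(4.4)(22) = 48.4.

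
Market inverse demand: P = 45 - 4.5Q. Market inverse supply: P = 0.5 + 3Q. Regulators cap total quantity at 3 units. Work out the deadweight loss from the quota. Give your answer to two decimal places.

32.27

Unrestricted equilibrium: Q* = (45 - 0.5)/(4.5 + 3) = 5.9333.
At Q = 3 the demand price is 45 - 4.5(3) = 31.5 and the supply price is 0.5 + 3(3) = 9.5.
Deadweight loss is the triangle between the curves from 3 to 5.9333: (1/2)(31.5 - 9.5)(5.9333 - 3) = 32.2667.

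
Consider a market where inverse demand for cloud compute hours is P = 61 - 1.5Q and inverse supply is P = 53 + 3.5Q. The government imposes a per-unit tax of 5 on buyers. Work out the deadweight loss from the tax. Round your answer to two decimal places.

Without the tax, 61 - 1.5Q = 53 + 3.5Q so Q* = 1.6 and P* = 58.6.
A tax on buyers shifts demand down by 5: (61 - 5) - 1.5Q = 53 + 3.5Q, so Q_t = 0.6. Buyers pay P_b = 60.1; sellers receive P_s = P_b - 5 = 55.1.
The welfare triangle lost has base Q* - Q_t = 1 and height t = 5, so DWL = (1/2)(1)(5) = 2.5.

2.50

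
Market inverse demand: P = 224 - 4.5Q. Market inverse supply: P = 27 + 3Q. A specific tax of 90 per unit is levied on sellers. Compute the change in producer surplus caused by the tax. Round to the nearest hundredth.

Without the tax, 224 - 4.5Q = 27 + 3Q so Q* = 26.2667 and P* = 105.8.
A tax on sellers shifts supply up by 90: 224 - 4.5Q = 27 + 3Q + 90, so Q_t = 14.2667. Buyers pay P_b = 159.8; sellers receive P_s = P_b - 90 = 69.8.
PS falls from (1/2)(26.2667)(78.8) = 1034.9067 to (1/2)(14.2667)(42.8) = 305.3067, a change of -729.6.

-729.60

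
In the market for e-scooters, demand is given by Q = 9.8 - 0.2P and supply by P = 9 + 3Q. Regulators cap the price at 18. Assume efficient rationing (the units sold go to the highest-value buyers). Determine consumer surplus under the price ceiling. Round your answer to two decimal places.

Rewriting demand in inverse form: P = 49 - 5Q.
Free-market equilibrium: 49 - 5Q = 9 + 3Q gives Q* = 5, P* = 24.
At the ceiling price 18, quantity supplied is (18 - 9)/3 = 3; supply is the short side, so Q = 3 trades at P = 18.
The demand price at Q = 3 is 34. CS is the trapezoid between demand and 18 over [0, 3]: (1/2)[(49 - 18) + (34 - 18)](3) = 70.5.

70.50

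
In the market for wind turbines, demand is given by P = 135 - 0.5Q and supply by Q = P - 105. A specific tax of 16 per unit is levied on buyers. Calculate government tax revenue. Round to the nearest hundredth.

Rewriting supply in inverse form: P = 105 + Q.
Without the tax, 135 - 0.5Q = 105 + Q so Q* = 20 and P* = 125.
A tax on buyers shifts demand down by 16: (135 - 16) - 0.5Q = 105 + Q, so Q_t = 9.3333. Buyers pay P_b = 130.3333; sellers receive P_s = P_b - 16 = 114.3333.
Revenue is the tax times quantity traded: 16 x 9.3333 = 149.3333.

149.33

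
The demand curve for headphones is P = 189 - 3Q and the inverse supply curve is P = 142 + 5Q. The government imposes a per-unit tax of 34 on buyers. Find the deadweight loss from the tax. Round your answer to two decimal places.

72.25

Pre-tax equilibrium: 189 - 3Q = 142 + 5Q gives Q* = 5.875, P* = 171.375.
A tax on buyers shifts demand down by 34: (189 - 34) - 3Q = 142 + 5Q, so Q_t = 1.625. Buyers pay P_b = 184.125; sellers receive P_s = P_b - 34 = 150.125.
The welfare triangle lost has base Q* - Q_t = 4.25 and height t = 34, so DWL = (1/2)(4.25)(34) = 72.25.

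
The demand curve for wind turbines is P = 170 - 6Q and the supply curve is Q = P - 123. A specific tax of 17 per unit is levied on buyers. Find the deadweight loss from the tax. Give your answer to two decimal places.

20.64

Rewriting supply in inverse form: P = 123 + Q.
Without the tax, 170 - 6Q = 123 + Q so Q* = 6.7143 and P* = 129.7143.
A tax on buyers shifts demand down by 17: (170 - 17) - 6Q = 123 + Q, so Q_t = 4.2857. Buyers pay P_b = 144.2857; sellers receive P_s = P_b - 17 = 127.2857.
The welfare triangle lost has base Q* - Q_t = 2.4286 and height t = 17, so DWL = (1/2)(2.4286)(17) = 20.6429.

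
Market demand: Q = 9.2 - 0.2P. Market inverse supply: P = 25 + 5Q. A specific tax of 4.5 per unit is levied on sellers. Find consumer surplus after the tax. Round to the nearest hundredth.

Rewriting demand in inverse form: P = 46 - 5Q.
Without the tax, 46 - 5Q = 25 + 5Q so Q* = 2.1 and P* = 35.5.
A tax on sellers shifts supply up by 4.5: 46 - 5Q = 25 + 5Q + 4.5, so Q_t = 1.65. Buyers pay P_b = 37.75; sellers receive P_s = P_b - 4.5 = 33.25.
Consumer surplus is the triangle under demand above P_b: (1/2)(1.65)(46 - 37.75) = 6.8063.

6.81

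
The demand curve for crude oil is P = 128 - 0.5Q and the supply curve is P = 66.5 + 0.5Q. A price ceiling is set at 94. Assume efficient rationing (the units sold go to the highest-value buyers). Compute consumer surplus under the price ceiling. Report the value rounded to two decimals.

Without the control, 128 - 0.5Q = 66.5 + 0.5Q so Q* = 61.5 and P* = 97.25.
At the ceiling price 94, quantity supplied is (94 - 66.5)/0.5 = 55; supply is the short side, so Q = 55 trades at P = 94.
The demand price at Q = 55 is 100.5. CS is the trapezoid between demand and 94 over [0, 55]: (1/2)[(128 - 94) + (100.5 - 94)](55) = 1113.75.

1113.75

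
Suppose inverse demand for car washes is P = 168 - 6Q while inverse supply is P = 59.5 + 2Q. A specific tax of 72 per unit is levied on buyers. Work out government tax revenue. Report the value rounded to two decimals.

328.50

Without the tax, 168 - 6Q = 59.5 + 2Q so Q* = 13.5625 and P* = 86.625.
A tax on buyers shifts demand down by 72: (168 - 72) - 6Q = 59.5 + 2Q, so Q_t = 4.5625. Buyers pay P_b = 140.625; sellers receive P_s = P_b - 72 = 68.625.
Tax revenue = t x Q_t = 72 x 4.5625 = 328.5.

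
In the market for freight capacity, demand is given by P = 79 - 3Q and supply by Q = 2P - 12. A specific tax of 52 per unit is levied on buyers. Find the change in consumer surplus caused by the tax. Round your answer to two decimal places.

-598.53

Rewriting supply in inverse form: P = 6 + 0.5Q.
Pre-tax equilibrium: 79 - 3Q = 6 + 0.5Q gives Q* = 20.8571, P* = 16.4286.
A tax on buyers shifts demand down by 52: (79 - 52) - 3Q = 6 + 0.5Q, so Q_t = 6. Buyers pay P_b = 61; sellers receive P_s = P_b - 52 = 9.
CS falls from (1/2)(20.8571)(62.5714) = 652.5306 to (1/2)(6)(18) = 54, a change of -598.5306.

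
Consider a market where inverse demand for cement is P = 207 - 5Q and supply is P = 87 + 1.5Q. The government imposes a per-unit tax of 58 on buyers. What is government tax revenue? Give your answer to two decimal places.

Without the tax, 207 - 5Q = 87 + 1.5Q so Q* = 18.4615 and P* = 114.6923.
With the tax, buyers' net willingness to pay falls by 58: (207 - 58) - 5Q = 87 + 1.5Q, so Q_t = 9.5385. Buyers pay P_b = 159.3077; sellers receive P_s = P_b - 58 = 101.3077.
Revenue is the tax times quantity traded: 58 x 9.5385 = 553.2308.

553.23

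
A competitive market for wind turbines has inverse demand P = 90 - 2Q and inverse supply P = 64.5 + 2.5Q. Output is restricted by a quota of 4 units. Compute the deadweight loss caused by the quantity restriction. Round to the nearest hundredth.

Unrestricted equilibrium: Q* = (90 - 64.5)/(2 + 2.5) = 5.6667.
At Q = 4 the demand price is 90 - 2(4) = 82 and the supply price is 64.5 + 2.5(4) = 74.5.
Deadweight loss is the triangle between the curves from 4 to 5.6667: (1/2)(82 - 74.5)(5.6667 - 4) = 6.25.

6.25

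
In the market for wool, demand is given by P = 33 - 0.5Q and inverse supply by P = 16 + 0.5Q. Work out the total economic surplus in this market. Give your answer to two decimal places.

Equilibrium: 33 - 0.5Q = 16 + 0.5Q, so Q* = 17 and P* = 24.5.
CS = (1/2)(17)(8.5) = 72.25 and PS = (1/2)(17)(8.5) = 72.25, so total surplus = 144.5.

144.50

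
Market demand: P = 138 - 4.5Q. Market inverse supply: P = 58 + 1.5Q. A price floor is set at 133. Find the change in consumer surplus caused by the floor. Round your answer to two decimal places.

-397.22

Without the control, 138 - 4.5Q = 58 + 1.5Q so Q* = 13.3333 and P* = 78.
At P = 133, buyers demand (138 - 133)/4.5 = 1.1111 while sellers would supply more, so the quantity traded is 1.1111 at price 133.
CS goes from (1/2)(13.3333)(60) = 400 to 2.7778 (computed as (138 - 133)(1.1111) - (1/2)(4.5)(1.1111)^2), a change of -397.2222.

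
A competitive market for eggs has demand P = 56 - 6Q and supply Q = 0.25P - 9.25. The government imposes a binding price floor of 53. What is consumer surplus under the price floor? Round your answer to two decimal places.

Rewriting supply in inverse form: P = 37 + 4Q.
Without the control, 56 - 6Q = 37 + 4Q so Q* = 1.9 and P* = 44.6.
At P = 53, buyers demand (56 - 53)/6 = 0.5 while sellers would supply more, so the quantity traded is 0.5 at price 53.
CS is the triangle under demand above 53: (1/2)(0.5)(56 - 53) = 0.75.

0.75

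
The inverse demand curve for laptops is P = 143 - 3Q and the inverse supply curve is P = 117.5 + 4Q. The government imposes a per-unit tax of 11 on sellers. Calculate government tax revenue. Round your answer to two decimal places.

22.79

Without the tax, 143 - 3Q = 117.5 + 4Q so Q* = 3.6429 and P* = 132.0714.
A tax on sellers shifts supply up by 11: 143 - 3Q = 117.5 + 4Q + 11, so Q_t = 2.0714. Buyers pay P_b = 136.7857; sellers receive P_s = P_b - 11 = 125.7857.
Revenue is the tax times quantity traded: 11 x 2.0714 = 22.7857.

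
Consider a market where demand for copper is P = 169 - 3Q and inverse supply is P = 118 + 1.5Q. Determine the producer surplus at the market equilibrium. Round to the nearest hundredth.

Equilibrium: 169 - 3Q = 118 + 1.5Q, so Q* = 11.3333 and P* = 135.
Producer surplus is the triangle above supply below P*: (1/2)(11.3333)(135 - 118) = (1/2)(11.3333)(17) = 96.3333.

96.33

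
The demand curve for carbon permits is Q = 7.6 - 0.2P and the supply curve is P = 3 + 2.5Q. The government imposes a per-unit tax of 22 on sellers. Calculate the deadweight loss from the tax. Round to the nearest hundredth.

32.27

Rewriting demand in inverse form: P = 38 - 5Q.
Pre-tax equilibrium: 38 - 5Q = 3 + 2.5Q gives Q* = 4.6667, P* = 14.6667.
A tax on sellers shifts supply up by 22: 38 - 5Q = 3 + 2.5Q + 22, so Q_t = 1.7333. Buyers pay P_b = 29.3333; sellers receive P_s = P_b - 22 = 7.3333.
Deadweight loss is the triangle between the curves from Q_t to Q*: (1/2)(4.6667 - 1.7333)(22) = 32.2667.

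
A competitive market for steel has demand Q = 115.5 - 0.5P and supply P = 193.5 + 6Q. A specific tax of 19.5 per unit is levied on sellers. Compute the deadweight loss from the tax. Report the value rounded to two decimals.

23.77

Rewriting demand in inverse form: P = 231 - 2Q.
Without the tax, 231 - 2Q = 193.5 + 6Q so Q* = 4.6875 and P* = 221.625.
A tax on sellers shifts supply up by 19.5: 231 - 2Q = 193.5 + 6Q + 19.5, so Q_t = 2.25. Buyers pay P_b = 226.5; sellers receive P_s = P_b - 19.5 = 207.
The welfare triangle lost has base Q* - Q_t = 2.4375 and height t = 19.5, so DWL = (1/2)(2.4375)(19.5) = 23.7656.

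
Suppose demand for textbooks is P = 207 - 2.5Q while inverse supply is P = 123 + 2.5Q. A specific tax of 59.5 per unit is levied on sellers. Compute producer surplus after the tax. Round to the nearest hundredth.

30.01

Pre-tax equilibrium: 207 - 2.5Q = 123 + 2.5Q gives Q* = 16.8, P* = 165.
With the tax, sellers need 59.5 more per unit: 207 - 2.5Q = 123 + 2.5Q + 59.5, so Q_t = 4.9. Buyers pay P_b = 194.75; sellers receive P_s = P_b - 59.5 = 135.25.
PS = (1/2)(Q_t)(P_s - 123) = (1/2)(4.9)(12.25) = 30.0125.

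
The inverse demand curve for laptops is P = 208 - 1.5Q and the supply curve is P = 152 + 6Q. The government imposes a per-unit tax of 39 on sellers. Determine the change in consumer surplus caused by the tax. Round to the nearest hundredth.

Pre-tax equilibrium: 208 - 1.5Q = 152 + 6Q gives Q* = 7.4667, P* = 196.8.
A tax on sellers shifts supply up by 39: 208 - 1.5Q = 152 + 6Q + 39, so Q_t = 2.2667. Buyers pay P_b = 204.6; sellers receive P_s = P_b - 39 = 165.6.
Consumers lose the trapezoid between P* and P_b out to Q_t plus the triangle from Q_t to Q*: change in CS = 3.8533 - 41.8133 = -37.96.

-37.96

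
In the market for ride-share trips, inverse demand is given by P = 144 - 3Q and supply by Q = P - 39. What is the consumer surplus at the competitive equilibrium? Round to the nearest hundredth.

1033.59

Rewriting supply in inverse form: P = 39 + Q.
Equilibrium: 144 - 3Q = 39 + Q, so Q* = 26.25 and P* = 65.25.
Consumer surplus is the triangle under demand above P*: (1/2)(26.25)(144 - 65.25) = (1/2)(26.25)(78.75) = 1033.5938.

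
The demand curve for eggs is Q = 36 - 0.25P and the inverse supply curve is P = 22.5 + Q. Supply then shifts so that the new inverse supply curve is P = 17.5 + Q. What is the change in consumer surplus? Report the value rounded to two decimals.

Rewriting demand in inverse form: P = 144 - 4Q.
Initial equilibrium: Q_0 = 24.3, P_0 = 46.8; CS_0 = (1/2)(24.3)(97.2) = 1180.98, PS_0 = (1/2)(24.3)(24.3) = 295.245.
New equilibrium: 144 - 4Q = 17.5 + Q gives Q_1 = 25.3, P_1 = 42.8; CS_1 = 1280.18, PS_1 = 320.045.
Change in consumer surplus = 1280.18 - 1180.98 = 99.2.

99.20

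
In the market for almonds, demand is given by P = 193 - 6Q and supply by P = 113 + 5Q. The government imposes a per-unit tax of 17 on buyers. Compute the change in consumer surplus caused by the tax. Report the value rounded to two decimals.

-60.27

Pre-tax equilibrium: 193 - 6Q = 113 + 5Q gives Q* = 7.2727, P* = 149.3636.
With the tax, buyers' net willingness to pay falls by 17: (193 - 17) - 6Q = 113 + 5Q, so Q_t = 5.7273. Buyers pay P_b = 158.6364; sellers receive P_s = P_b - 17 = 141.6364.
Consumers lose the trapezoid between P* and P_b out to Q_t plus the triangle from Q_t to Q*: change in CS = 98.405 - 158.6777 = -60.2727.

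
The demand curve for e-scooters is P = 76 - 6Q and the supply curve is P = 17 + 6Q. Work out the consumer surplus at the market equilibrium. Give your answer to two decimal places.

Setting demand equal to supply, 59 = 12Q, so Q* = 4.9167 and P* = 46.5.
The demand choke price is 76, so CS = (1/2)(Q*)(76 - P*) = (1/2)(4.9167)(29.5) = 72.5208.

72.52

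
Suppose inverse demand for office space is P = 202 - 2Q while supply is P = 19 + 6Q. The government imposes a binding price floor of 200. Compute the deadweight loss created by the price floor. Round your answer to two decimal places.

Without the control, 202 - 2Q = 19 + 6Q so Q* = 22.875 and P* = 156.25.
At P = 200, buyers demand (202 - 200)/2 = 1 while sellers would supply more, so the quantity traded is 1 at price 200.
The lost-trades triangle has base Q* - 1 = 21.875 and height equal to the gap between the curves at Q = 1, which is 200 - 25 = 175. DWL = (1/2)(21.875)(175) = 1914.0625.

1914.06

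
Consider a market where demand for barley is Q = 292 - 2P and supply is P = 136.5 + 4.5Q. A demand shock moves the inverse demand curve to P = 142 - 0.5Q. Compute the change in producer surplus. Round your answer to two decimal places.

Rewriting demand in inverse form: P = 146 - 0.5Q.
Initial equilibrium: Q_0 = 1.9, P_0 = 145.05; CS_0 = (1/2)(1.9)(0.95) = 0.9025, PS_0 = (1/2)(1.9)(8.55) = 8.1225.
New equilibrium: 142 - 0.5Q = 136.5 + 4.5Q gives Q_1 = 1.1, P_1 = 141.45; CS_1 = 0.3025, PS_1 = 2.7225.
Change in producer surplus = 2.7225 - 8.1225 = -5.4.

-5.40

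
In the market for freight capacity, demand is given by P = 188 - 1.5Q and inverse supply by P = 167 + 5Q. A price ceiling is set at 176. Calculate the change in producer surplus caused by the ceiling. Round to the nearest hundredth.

Free-market equilibrium: 188 - 1.5Q = 167 + 5Q gives Q* = 3.2308, P* = 183.1538.
At the ceiling price 176, quantity supplied is (176 - 167)/5 = 1.8; supply is the short side, so Q = 1.8 trades at P = 176.
PS goes from (1/2)(3.2308)(16.1538) = 26.0947 to 8.1 (computed as (176 - 167)(1.8) - (1/2)(5)(1.8)^2), a change of -17.9947.

-17.99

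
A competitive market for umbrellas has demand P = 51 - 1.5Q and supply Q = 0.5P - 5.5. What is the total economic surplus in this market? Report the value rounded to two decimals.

Rewriting supply in inverse form: P = 11 + 2Q.
Setting demand equal to supply, 40 = 3.5Q, so Q* = 11.4286 and P* = 33.8571.
Total surplus is the full triangle between the curves from 0 to Q*: (1/2)(11.4286)(51 - 11) = 228.5714.

228.57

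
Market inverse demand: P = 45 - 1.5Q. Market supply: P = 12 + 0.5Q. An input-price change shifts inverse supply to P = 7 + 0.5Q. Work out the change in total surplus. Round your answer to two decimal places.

88.75

Initial equilibrium: Q_0 = 16.5, P_0 = 20.25; CS_0 = (1/2)(16.5)(24.75) = 204.1875, PS_0 = (1/2)(16.5)(8.25) = 68.0625.
New equilibrium: 45 - 1.5Q = 7 + 0.5Q gives Q_1 = 19, P_1 = 16.5; CS_1 = 270.75, PS_1 = 90.25.
Change in total surplus = (270.75 + 90.25) - (204.1875 + 68.0625) = 88.75.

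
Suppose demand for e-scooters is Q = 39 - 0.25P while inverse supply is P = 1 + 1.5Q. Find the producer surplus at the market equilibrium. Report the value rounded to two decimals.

Rewriting demand in inverse form: P = 156 - 4Q.
Setting demand equal to supply, 155 = 5.5Q, so Q* = 28.1818 and P* = 43.2727.
PS is the area between P* and the supply curve from 0 to Q*: (1/2)(28.1818)(42.2727) = 595.6612.

595.66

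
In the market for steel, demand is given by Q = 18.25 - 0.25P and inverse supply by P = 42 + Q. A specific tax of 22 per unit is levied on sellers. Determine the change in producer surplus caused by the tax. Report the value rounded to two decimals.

Rewriting demand in inverse form: P = 73 - 4Q.
Without the tax, 73 - 4Q = 42 + Q so Q* = 6.2 and P* = 48.2.
A tax on sellers shifts supply up by 22: 73 - 4Q = 42 + Q + 22, so Q_t = 1.8. Buyers pay P_b = 65.8; sellers receive P_s = P_b - 22 = 43.8.
Producers lose the trapezoid between P_s and P* out to Q_t plus the triangle from Q_t to Q*: change in PS = 1.62 - 19.22 = -17.6.

-17.60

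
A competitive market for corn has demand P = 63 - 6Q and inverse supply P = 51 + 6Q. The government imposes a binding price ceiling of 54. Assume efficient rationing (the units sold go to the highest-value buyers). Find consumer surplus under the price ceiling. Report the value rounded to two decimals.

3.75

Without the control, 63 - 6Q = 51 + 6Q so Q* = 1 and P* = 57.
At the ceiling price 54, quantity supplied is (54 - 51)/6 = 0.5; supply is the short side, so Q = 0.5 trades at P = 54.
The demand price at Q = 0.5 is 60. CS is the trapezoid between demand and 54 over [0, 0.5]: (1/2)[(63 - 54) + (60 - 54)](0.5) = 3.75.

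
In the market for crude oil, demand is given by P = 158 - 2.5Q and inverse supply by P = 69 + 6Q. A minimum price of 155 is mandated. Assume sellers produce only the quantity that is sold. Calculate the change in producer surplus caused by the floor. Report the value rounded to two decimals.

-230.02

Without the control, 158 - 2.5Q = 69 + 6Q so Q* = 10.4706 and P* = 131.8235.
At the floor price 155, quantity demanded is (158 - 155)/2.5 = 1.2; demand is the short side, so Q = 1.2 trades at P = 155.
PS goes from (1/2)(10.4706)(62.8235) = 328.8997 to 98.88 (computed as (155 - 69)(1.2) - (1/2)(6)(1.2)^2), a change of -230.0197.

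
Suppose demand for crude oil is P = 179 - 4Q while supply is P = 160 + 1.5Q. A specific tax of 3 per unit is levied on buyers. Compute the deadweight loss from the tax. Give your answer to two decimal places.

0.82

Without the tax, 179 - 4Q = 160 + 1.5Q so Q* = 3.4545 and P* = 165.1818.
A tax on buyers shifts demand down by 3: (179 - 3) - 4Q = 160 + 1.5Q, so Q_t = 2.9091. Buyers pay P_b = 167.3636; sellers receive P_s = P_b - 3 = 164.3636.
The welfare triangle lost has base Q* - Q_t = 0.5455 and height t = 3, so DWL = (1/2)(0.5455)(3) = 0.8182.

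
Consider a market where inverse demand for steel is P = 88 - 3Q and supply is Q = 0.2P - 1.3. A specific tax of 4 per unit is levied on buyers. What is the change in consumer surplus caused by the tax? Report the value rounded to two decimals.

Rewriting supply in inverse form: P = 6.5 + 5Q.
Without the tax, 88 - 3Q = 6.5 + 5Q so Q* = 10.1875 and P* = 57.4375.
With the tax, buyers' net willingness to pay falls by 4: (88 - 4) - 3Q = 6.5 + 5Q, so Q_t = 9.6875. Buyers pay P_b = 58.9375; sellers receive P_s = P_b - 4 = 54.9375.
Consumers lose the trapezoid between P* and P_b out to Q_t plus the triangle from Q_t to Q*: change in CS = 140.7715 - 155.6777 = -14.9062.

-14.91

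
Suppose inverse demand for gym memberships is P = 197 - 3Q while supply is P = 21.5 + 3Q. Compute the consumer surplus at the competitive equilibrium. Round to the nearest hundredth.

Set 197 - 3Q = 21.5 + 3Q, which gives 175.5 = 6Q, so Q* = 29.25 and P* = 197 - 3(29.25) = 109.25.
CS is the area between the demand curve and P* from 0 to Q*: (1/2)(29.25)(87.75) = 1283.3438.

1283.34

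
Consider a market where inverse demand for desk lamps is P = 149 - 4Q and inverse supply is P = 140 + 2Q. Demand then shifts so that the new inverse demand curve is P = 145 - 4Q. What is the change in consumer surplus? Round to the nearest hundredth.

Initial equilibrium: Q_0 = 1.5, P_0 = 143; CS_0 = (1/2)(1.5)(6) = 4.5, PS_0 = (1/2)(1.5)(3) = 2.25.
New equilibrium: 145 - 4Q = 140 + 2Q gives Q_1 = 0.8333, P_1 = 141.6667; CS_1 = 1.3889, PS_1 = 0.6944.
Change in consumer surplus = 1.3889 - 4.5 = -3.1111.

-3.11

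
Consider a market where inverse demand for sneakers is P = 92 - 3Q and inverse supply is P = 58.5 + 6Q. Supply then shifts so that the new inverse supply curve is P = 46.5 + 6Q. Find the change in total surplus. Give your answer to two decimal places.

Initial equilibrium: Q_0 = 3.7222, P_0 = 80.8333; CS_0 = (1/2)(3.7222)(11.1667) = 20.7824, PS_0 = (1/2)(3.7222)(22.3333) = 41.5648.
New equilibrium: 92 - 3Q = 46.5 + 6Q gives Q_1 = 5.0556, P_1 = 76.8333; CS_1 = 38.338, PS_1 = 76.6759.
Change in total surplus = (38.338 + 76.6759) - (20.7824 + 41.5648) = 52.6667.

52.67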